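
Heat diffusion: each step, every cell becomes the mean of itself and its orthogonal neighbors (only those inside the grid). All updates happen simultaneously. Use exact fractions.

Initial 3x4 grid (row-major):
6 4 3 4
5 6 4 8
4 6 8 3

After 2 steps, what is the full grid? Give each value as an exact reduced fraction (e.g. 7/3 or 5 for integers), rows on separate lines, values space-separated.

Answer: 5 37/8 193/40 9/2
81/16 134/25 491/100 1313/240
65/12 85/16 1403/240 49/9

Derivation:
After step 1:
  5 19/4 15/4 5
  21/4 5 29/5 19/4
  5 6 21/4 19/3
After step 2:
  5 37/8 193/40 9/2
  81/16 134/25 491/100 1313/240
  65/12 85/16 1403/240 49/9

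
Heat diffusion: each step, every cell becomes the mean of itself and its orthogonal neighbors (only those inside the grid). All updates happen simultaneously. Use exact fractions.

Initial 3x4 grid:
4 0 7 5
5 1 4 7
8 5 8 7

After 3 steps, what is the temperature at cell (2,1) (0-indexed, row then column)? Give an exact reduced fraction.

Answer: 6239/1200

Derivation:
Step 1: cell (2,1) = 11/2
Step 2: cell (2,1) = 41/8
Step 3: cell (2,1) = 6239/1200
Full grid after step 3:
  29/8 2357/600 2039/450 11699/2160
  10343/2400 2161/500 31267/6000 81923/14400
  175/36 6239/1200 20137/3600 13409/2160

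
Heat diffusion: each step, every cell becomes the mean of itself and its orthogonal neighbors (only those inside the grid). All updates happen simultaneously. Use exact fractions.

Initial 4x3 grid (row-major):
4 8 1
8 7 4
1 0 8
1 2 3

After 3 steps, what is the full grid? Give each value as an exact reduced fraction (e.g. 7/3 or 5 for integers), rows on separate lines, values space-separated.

Answer: 5687/1080 1229/240 10619/2160
413/90 1841/400 6613/1440
2363/720 4349/1200 5521/1440
341/135 793/288 7241/2160

Derivation:
After step 1:
  20/3 5 13/3
  5 27/5 5
  5/2 18/5 15/4
  4/3 3/2 13/3
After step 2:
  50/9 107/20 43/9
  587/120 24/5 1109/240
  373/120 67/20 1001/240
  16/9 323/120 115/36
After step 3:
  5687/1080 1229/240 10619/2160
  413/90 1841/400 6613/1440
  2363/720 4349/1200 5521/1440
  341/135 793/288 7241/2160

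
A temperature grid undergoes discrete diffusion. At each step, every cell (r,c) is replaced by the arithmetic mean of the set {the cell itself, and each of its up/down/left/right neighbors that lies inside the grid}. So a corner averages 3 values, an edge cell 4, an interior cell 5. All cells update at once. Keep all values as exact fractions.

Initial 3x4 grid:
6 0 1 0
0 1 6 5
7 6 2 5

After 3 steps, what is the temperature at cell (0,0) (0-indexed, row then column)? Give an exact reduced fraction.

Answer: 1847/720

Derivation:
Step 1: cell (0,0) = 2
Step 2: cell (0,0) = 5/2
Step 3: cell (0,0) = 1847/720
Full grid after step 3:
  1847/720 1959/800 6047/2400 385/144
  22631/7200 4607/1500 3123/1000 3991/1200
  7901/2160 26681/7200 9197/2400 61/16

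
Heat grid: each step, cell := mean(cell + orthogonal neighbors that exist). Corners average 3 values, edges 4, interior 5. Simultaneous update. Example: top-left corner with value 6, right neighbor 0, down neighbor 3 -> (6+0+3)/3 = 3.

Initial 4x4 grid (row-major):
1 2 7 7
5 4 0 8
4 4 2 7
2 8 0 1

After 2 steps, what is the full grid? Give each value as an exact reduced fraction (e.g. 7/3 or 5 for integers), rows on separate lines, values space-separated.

Answer: 29/9 79/24 571/120 101/18
155/48 93/25 193/50 323/60
979/240 69/20 369/100 229/60
143/36 919/240 691/240 119/36

Derivation:
After step 1:
  8/3 7/2 4 22/3
  7/2 3 21/5 11/2
  15/4 22/5 13/5 9/2
  14/3 7/2 11/4 8/3
After step 2:
  29/9 79/24 571/120 101/18
  155/48 93/25 193/50 323/60
  979/240 69/20 369/100 229/60
  143/36 919/240 691/240 119/36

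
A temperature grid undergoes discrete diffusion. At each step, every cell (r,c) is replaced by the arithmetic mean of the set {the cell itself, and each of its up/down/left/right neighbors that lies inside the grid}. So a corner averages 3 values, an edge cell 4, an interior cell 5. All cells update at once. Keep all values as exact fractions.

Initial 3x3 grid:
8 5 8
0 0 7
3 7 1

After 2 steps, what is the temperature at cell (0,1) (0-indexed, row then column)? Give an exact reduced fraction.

Answer: 401/80

Derivation:
Step 1: cell (0,1) = 21/4
Step 2: cell (0,1) = 401/80
Full grid after step 2:
  37/9 401/80 191/36
  853/240 371/100 73/15
  53/18 893/240 47/12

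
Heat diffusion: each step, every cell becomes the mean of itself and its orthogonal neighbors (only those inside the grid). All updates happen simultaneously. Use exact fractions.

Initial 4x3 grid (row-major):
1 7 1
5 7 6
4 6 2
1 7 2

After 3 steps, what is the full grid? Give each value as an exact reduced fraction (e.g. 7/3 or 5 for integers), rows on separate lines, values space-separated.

After step 1:
  13/3 4 14/3
  17/4 31/5 4
  4 26/5 4
  4 4 11/3
After step 2:
  151/36 24/5 38/9
  1127/240 473/100 283/60
  349/80 117/25 253/60
  4 253/60 35/9
After step 3:
  9857/2160 673/150 2473/540
  32369/7200 9449/2000 16097/3600
  10643/2400 26647/6000 1969/450
  3019/720 15107/3600 1109/270

Answer: 9857/2160 673/150 2473/540
32369/7200 9449/2000 16097/3600
10643/2400 26647/6000 1969/450
3019/720 15107/3600 1109/270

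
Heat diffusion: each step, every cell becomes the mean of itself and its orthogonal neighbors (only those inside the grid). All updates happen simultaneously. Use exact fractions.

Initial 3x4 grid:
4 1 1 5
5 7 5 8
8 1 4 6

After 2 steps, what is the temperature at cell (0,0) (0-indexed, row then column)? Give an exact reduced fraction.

Answer: 151/36

Derivation:
Step 1: cell (0,0) = 10/3
Step 2: cell (0,0) = 151/36
Full grid after step 2:
  151/36 803/240 191/48 41/9
  89/20 461/100 109/25 65/12
  47/9 131/30 5 16/3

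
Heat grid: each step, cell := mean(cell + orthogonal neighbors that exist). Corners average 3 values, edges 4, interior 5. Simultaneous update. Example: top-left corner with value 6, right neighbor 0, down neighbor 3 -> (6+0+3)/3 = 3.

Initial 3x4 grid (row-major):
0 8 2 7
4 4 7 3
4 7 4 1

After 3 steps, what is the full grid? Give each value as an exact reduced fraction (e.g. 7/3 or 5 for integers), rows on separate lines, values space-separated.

After step 1:
  4 7/2 6 4
  3 6 4 9/2
  5 19/4 19/4 8/3
After step 2:
  7/2 39/8 35/8 29/6
  9/2 17/4 101/20 91/24
  17/4 41/8 97/24 143/36
After step 3:
  103/24 17/4 287/60 13/3
  33/8 119/25 2581/600 6353/1440
  37/8 53/12 1637/360 425/108

Answer: 103/24 17/4 287/60 13/3
33/8 119/25 2581/600 6353/1440
37/8 53/12 1637/360 425/108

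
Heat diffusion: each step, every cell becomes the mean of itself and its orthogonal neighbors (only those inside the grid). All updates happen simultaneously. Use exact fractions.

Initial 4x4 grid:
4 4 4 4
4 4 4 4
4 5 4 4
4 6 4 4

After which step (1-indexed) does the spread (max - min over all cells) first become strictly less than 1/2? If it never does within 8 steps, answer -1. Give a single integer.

Answer: 4

Derivation:
Step 1: max=19/4, min=4, spread=3/4
Step 2: max=1111/240, min=4, spread=151/240
Step 3: max=4883/1080, min=4, spread=563/1080
Step 4: max=28879/6480, min=2413/600, spread=14093/32400
  -> spread < 1/2 first at step 4
Step 5: max=4290293/972000, min=14557/3600, spread=359903/972000
Step 6: max=25513543/5832000, min=731521/180000, spread=9061313/29160000
Step 7: max=3801050423/874800000, min=264607/64800, spread=228855923/874800000
Step 8: max=22675604179/5248800000, min=1992752753/486000000, spread=5769372233/26244000000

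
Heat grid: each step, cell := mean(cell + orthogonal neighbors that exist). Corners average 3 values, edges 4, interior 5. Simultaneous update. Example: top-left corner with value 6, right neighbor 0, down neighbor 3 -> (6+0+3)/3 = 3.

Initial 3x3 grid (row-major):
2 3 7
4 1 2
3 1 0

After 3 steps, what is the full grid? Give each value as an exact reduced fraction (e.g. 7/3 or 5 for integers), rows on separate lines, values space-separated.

Answer: 2069/720 13943/4800 703/240
17977/7200 7349/3000 5759/2400
4687/2160 28229/14400 463/240

Derivation:
After step 1:
  3 13/4 4
  5/2 11/5 5/2
  8/3 5/4 1
After step 2:
  35/12 249/80 13/4
  311/120 117/50 97/40
  77/36 427/240 19/12
After step 3:
  2069/720 13943/4800 703/240
  17977/7200 7349/3000 5759/2400
  4687/2160 28229/14400 463/240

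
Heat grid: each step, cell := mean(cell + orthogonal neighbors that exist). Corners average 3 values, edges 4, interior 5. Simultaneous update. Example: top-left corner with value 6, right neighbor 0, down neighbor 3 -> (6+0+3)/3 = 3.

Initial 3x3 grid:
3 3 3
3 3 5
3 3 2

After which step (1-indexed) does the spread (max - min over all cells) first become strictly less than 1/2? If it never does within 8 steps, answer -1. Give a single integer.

Step 1: max=11/3, min=11/4, spread=11/12
Step 2: max=273/80, min=35/12, spread=119/240
  -> spread < 1/2 first at step 2
Step 3: max=7189/2160, min=3629/1200, spread=821/2700
Step 4: max=933577/288000, min=131431/43200, spread=172111/864000
Step 5: max=25099621/7776000, min=8007457/2592000, spread=4309/31104
Step 6: max=1491863987/466560000, min=160721693/51840000, spread=36295/373248
Step 7: max=89218223989/27993600000, min=29102380913/9331200000, spread=305773/4478976
Step 8: max=5332596987683/1679616000000, min=1750699506311/559872000000, spread=2575951/53747712

Answer: 2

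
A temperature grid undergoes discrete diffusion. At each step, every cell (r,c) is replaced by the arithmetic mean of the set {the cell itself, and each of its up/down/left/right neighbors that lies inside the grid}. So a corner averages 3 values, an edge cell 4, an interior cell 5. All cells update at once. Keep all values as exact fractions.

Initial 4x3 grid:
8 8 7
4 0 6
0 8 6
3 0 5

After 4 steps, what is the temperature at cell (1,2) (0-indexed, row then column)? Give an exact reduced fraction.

Step 1: cell (1,2) = 19/4
Step 2: cell (1,2) = 29/5
Step 3: cell (1,2) = 203/40
Step 4: cell (1,2) = 37561/7200
Full grid after step 4:
  128347/25920 935849/172800 47119/8640
  196691/43200 336817/72000 37561/7200
  17227/4800 150731/36000 94759/21600
  4879/1440 38297/10800 26923/6480

Answer: 37561/7200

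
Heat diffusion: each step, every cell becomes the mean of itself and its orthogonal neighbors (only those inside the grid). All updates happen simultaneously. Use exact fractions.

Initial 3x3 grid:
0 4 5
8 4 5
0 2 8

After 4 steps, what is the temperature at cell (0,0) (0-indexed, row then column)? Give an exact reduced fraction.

Step 1: cell (0,0) = 4
Step 2: cell (0,0) = 41/12
Step 3: cell (0,0) = 2707/720
Step 4: cell (0,0) = 163529/43200
Full grid after step 4:
  163529/43200 3552679/864000 562637/129600
  205769/54000 486991/120000 1919777/432000
  244331/64800 1777777/432000 23563/5400

Answer: 163529/43200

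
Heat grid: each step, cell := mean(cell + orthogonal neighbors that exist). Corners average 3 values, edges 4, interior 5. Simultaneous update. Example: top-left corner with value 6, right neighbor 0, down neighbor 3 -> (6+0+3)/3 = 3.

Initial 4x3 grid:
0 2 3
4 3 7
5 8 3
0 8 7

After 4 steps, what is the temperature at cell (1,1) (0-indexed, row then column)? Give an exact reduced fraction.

Step 1: cell (1,1) = 24/5
Step 2: cell (1,1) = 96/25
Step 3: cell (1,1) = 4121/1000
Step 4: cell (1,1) = 39899/10000
Full grid after step 4:
  69659/21600 7919/2250 81209/21600
  271363/72000 39899/10000 316613/72000
  948749/216000 1737739/360000 362333/72000
  631339/129600 4446161/864000 235013/43200

Answer: 39899/10000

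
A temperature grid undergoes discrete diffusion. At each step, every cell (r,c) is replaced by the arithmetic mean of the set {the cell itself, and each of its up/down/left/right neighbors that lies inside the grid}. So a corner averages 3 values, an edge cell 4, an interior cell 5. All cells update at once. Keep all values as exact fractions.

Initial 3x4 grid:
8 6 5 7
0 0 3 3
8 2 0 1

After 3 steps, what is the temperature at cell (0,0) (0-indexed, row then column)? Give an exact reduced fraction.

Step 1: cell (0,0) = 14/3
Step 2: cell (0,0) = 161/36
Step 3: cell (0,0) = 2203/540
Full grid after step 3:
  2203/540 14507/3600 1603/400 1427/360
  1443/400 1621/500 9151/3000 22739/7200
  829/270 9607/3600 8377/3600 2521/1080

Answer: 2203/540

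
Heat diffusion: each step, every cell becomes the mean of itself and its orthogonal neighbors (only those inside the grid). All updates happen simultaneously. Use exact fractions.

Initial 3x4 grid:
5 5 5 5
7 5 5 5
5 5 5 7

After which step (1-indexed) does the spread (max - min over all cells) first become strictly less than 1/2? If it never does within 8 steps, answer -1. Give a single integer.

Step 1: max=17/3, min=5, spread=2/3
Step 2: max=667/120, min=5, spread=67/120
Step 3: max=2941/540, min=371/72, spread=317/1080
  -> spread < 1/2 first at step 3
Step 4: max=2329051/432000, min=31123/6000, spread=17639/86400
Step 5: max=20916641/3888000, min=6770087/1296000, spread=30319/194400
Step 6: max=1249352959/233280000, min=408226853/77760000, spread=61681/583200
Step 7: max=74863826981/13996800000, min=302878567/57600000, spread=1580419/17496000
Step 8: max=4482446194879/839808000000, min=1475328014293/279936000000, spread=7057769/104976000

Answer: 3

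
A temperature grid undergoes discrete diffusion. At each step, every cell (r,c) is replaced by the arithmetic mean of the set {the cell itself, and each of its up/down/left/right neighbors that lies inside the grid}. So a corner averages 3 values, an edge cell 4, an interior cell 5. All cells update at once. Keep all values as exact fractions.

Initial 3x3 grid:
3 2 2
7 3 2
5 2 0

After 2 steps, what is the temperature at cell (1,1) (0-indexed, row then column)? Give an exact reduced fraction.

Answer: 289/100

Derivation:
Step 1: cell (1,1) = 16/5
Step 2: cell (1,1) = 289/100
Full grid after step 2:
  11/3 117/40 25/12
  491/120 289/100 497/240
  35/9 117/40 67/36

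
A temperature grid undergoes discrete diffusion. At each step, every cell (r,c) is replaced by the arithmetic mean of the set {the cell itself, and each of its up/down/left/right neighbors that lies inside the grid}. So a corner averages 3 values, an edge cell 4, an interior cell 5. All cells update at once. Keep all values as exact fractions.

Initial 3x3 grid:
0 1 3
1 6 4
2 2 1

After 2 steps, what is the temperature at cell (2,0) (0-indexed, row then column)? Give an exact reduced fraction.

Answer: 20/9

Derivation:
Step 1: cell (2,0) = 5/3
Step 2: cell (2,0) = 20/9
Full grid after step 2:
  65/36 259/120 26/9
  443/240 69/25 113/40
  20/9 191/80 103/36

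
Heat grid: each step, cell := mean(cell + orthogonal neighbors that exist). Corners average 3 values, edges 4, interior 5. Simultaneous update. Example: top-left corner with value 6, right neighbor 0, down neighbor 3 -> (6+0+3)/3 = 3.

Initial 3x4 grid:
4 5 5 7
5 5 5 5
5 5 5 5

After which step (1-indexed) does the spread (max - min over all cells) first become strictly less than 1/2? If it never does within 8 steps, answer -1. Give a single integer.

Answer: 4

Derivation:
Step 1: max=17/3, min=14/3, spread=1
Step 2: max=50/9, min=85/18, spread=5/6
Step 3: max=2315/432, min=13963/2880, spread=4411/8640
Step 4: max=34351/6480, min=126643/25920, spread=3587/8640
  -> spread < 1/2 first at step 4
Step 5: max=4071067/777600, min=50988211/10368000, spread=9878047/31104000
Step 6: max=242765783/46656000, min=153855167/31104000, spread=4793213/18662400
Step 7: max=14481647257/2799360000, min=185277284011/37324800000, spread=23434038247/111974400000
Step 8: max=865615322963/167961600000, min=557807485567/111974400000, spread=2312327569/13436928000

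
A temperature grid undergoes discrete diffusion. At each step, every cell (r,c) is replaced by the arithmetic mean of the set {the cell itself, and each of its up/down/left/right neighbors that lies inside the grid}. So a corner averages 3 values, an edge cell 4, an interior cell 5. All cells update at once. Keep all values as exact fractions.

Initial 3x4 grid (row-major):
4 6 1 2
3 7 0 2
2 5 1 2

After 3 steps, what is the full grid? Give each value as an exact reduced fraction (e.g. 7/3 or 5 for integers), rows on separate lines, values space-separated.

Answer: 8687/2160 26069/7200 19279/7200 4477/2160
7051/1800 10361/3000 3893/1500 13889/7200
7907/2160 23669/7200 17779/7200 4237/2160

Derivation:
After step 1:
  13/3 9/2 9/4 5/3
  4 21/5 11/5 3/2
  10/3 15/4 2 5/3
After step 2:
  77/18 917/240 637/240 65/36
  119/30 373/100 243/100 211/120
  133/36 797/240 577/240 31/18
After step 3:
  8687/2160 26069/7200 19279/7200 4477/2160
  7051/1800 10361/3000 3893/1500 13889/7200
  7907/2160 23669/7200 17779/7200 4237/2160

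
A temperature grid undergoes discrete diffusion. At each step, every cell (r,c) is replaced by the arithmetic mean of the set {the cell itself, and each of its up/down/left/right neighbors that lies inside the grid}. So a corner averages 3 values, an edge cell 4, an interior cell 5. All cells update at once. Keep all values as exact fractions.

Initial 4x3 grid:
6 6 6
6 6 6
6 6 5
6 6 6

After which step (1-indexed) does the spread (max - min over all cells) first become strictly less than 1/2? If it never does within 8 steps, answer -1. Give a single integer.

Step 1: max=6, min=17/3, spread=1/3
  -> spread < 1/2 first at step 1
Step 2: max=6, min=689/120, spread=31/120
Step 3: max=6, min=6269/1080, spread=211/1080
Step 4: max=10753/1800, min=631103/108000, spread=14077/108000
Step 5: max=644317/108000, min=5691593/972000, spread=5363/48600
Step 6: max=357131/60000, min=171219191/29160000, spread=93859/1166400
Step 7: max=577863533/97200000, min=10287325519/1749600000, spread=4568723/69984000
Step 8: max=17314381111/2916000000, min=618075564371/104976000000, spread=8387449/167961600

Answer: 1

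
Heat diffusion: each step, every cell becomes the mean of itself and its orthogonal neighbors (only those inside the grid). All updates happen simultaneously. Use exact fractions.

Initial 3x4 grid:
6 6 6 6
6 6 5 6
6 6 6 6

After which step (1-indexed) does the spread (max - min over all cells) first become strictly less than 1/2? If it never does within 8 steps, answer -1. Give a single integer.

Answer: 1

Derivation:
Step 1: max=6, min=23/4, spread=1/4
  -> spread < 1/2 first at step 1
Step 2: max=6, min=577/100, spread=23/100
Step 3: max=2387/400, min=27989/4800, spread=131/960
Step 4: max=42809/7200, min=252649/43200, spread=841/8640
Step 5: max=8546627/1440000, min=101137949/17280000, spread=56863/691200
Step 6: max=76770457/12960000, min=911585659/155520000, spread=386393/6220800
Step 7: max=30683641187/5184000000, min=364854276869/62208000000, spread=26795339/497664000
Step 8: max=1839153850333/311040000000, min=21911064285871/3732480000000, spread=254051069/5971968000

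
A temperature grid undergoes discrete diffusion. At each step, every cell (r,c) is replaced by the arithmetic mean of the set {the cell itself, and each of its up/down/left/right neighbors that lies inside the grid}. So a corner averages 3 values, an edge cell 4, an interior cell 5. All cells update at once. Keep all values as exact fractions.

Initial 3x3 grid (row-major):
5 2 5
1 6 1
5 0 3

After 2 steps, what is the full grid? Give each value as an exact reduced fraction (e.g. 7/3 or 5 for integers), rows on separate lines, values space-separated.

Answer: 137/36 71/24 131/36
131/48 18/5 39/16
13/4 53/24 103/36

Derivation:
After step 1:
  8/3 9/2 8/3
  17/4 2 15/4
  2 7/2 4/3
After step 2:
  137/36 71/24 131/36
  131/48 18/5 39/16
  13/4 53/24 103/36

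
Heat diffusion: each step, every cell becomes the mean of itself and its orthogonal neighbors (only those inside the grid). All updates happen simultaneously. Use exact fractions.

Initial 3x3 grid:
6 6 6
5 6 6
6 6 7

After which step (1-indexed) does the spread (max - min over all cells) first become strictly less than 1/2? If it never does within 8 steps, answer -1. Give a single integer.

Answer: 3

Derivation:
Step 1: max=19/3, min=17/3, spread=2/3
Step 2: max=113/18, min=1373/240, spread=401/720
Step 3: max=6619/1080, min=12523/2160, spread=143/432
  -> spread < 1/2 first at step 3
Step 4: max=395123/64800, min=760121/129600, spread=1205/5184
Step 5: max=23517031/3888000, min=45765187/7776000, spread=10151/62208
Step 6: max=1406473007/233280000, min=2759497889/466560000, spread=85517/746496
Step 7: max=84109595179/13996800000, min=165967843483/27993600000, spread=720431/8957952
Step 8: max=5037465044363/839808000000, min=9980098510601/1679616000000, spread=6069221/107495424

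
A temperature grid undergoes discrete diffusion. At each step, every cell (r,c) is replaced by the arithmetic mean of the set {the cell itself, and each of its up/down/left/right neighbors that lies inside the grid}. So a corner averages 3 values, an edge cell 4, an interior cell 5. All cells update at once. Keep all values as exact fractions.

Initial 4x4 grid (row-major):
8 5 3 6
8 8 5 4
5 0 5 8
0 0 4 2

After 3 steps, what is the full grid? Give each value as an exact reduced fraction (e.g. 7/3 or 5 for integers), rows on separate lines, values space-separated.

After step 1:
  7 6 19/4 13/3
  29/4 26/5 5 23/4
  13/4 18/5 22/5 19/4
  5/3 1 11/4 14/3
After step 2:
  27/4 459/80 241/48 89/18
  227/40 541/100 251/50 119/24
  473/120 349/100 41/10 587/120
  71/36 541/240 769/240 73/18
After step 3:
  1453/240 13751/2400 37301/7200 2149/432
  6533/1200 10133/2000 29411/6000 17833/3600
  13571/3600 4607/1200 24847/6000 3241/720
  5881/2160 19657/7200 4901/1440 8749/2160

Answer: 1453/240 13751/2400 37301/7200 2149/432
6533/1200 10133/2000 29411/6000 17833/3600
13571/3600 4607/1200 24847/6000 3241/720
5881/2160 19657/7200 4901/1440 8749/2160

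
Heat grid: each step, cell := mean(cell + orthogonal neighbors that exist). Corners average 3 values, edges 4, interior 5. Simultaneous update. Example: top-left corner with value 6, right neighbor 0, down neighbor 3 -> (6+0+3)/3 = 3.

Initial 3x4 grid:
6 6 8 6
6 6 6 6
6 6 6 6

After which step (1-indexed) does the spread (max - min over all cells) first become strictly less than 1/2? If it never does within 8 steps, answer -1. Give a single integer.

Step 1: max=20/3, min=6, spread=2/3
Step 2: max=391/60, min=6, spread=31/60
Step 3: max=3451/540, min=6, spread=211/540
  -> spread < 1/2 first at step 3
Step 4: max=340897/54000, min=5447/900, spread=14077/54000
Step 5: max=3056407/486000, min=327683/54000, spread=5363/24300
Step 6: max=91220809/14580000, min=182869/30000, spread=93859/583200
Step 7: max=5459074481/874800000, min=296936467/48600000, spread=4568723/34992000
Step 8: max=326708435629/52488000000, min=8929618889/1458000000, spread=8387449/83980800

Answer: 3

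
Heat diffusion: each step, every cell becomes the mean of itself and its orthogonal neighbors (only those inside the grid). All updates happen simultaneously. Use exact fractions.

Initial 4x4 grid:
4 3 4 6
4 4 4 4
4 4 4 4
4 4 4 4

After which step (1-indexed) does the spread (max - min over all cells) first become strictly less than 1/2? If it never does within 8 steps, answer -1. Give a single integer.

Step 1: max=14/3, min=11/3, spread=1
Step 2: max=161/36, min=137/36, spread=2/3
Step 3: max=931/216, min=2077/540, spread=167/360
  -> spread < 1/2 first at step 3
Step 4: max=137309/32400, min=63067/16200, spread=149/432
Step 5: max=4066883/972000, min=1907281/486000, spread=84107/324000
Step 6: max=121007243/29160000, min=28785167/7290000, spread=78221/388800
Step 7: max=721530811/174960000, min=1445032003/364500000, spread=697886239/4374000000
Step 8: max=107739043559/26244000000, min=173927321581/43740000000, spread=4228313263/32805000000

Answer: 3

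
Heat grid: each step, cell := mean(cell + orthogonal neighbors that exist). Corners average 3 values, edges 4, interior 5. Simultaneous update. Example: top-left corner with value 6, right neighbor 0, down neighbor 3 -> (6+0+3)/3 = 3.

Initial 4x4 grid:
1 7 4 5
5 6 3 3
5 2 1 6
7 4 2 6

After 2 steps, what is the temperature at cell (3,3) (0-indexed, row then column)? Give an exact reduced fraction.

Answer: 143/36

Derivation:
Step 1: cell (3,3) = 14/3
Step 2: cell (3,3) = 143/36
Full grid after step 2:
  157/36 1091/240 333/80 13/3
  269/60 407/100 99/25 313/80
  269/60 39/10 341/100 943/240
  83/18 239/60 217/60 143/36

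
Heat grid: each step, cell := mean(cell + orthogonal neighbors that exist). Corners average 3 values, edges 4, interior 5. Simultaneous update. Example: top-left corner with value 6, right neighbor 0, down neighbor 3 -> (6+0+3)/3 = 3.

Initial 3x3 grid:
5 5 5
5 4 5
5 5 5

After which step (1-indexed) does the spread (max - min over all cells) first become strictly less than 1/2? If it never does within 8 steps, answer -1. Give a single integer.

Answer: 1

Derivation:
Step 1: max=5, min=19/4, spread=1/4
  -> spread < 1/2 first at step 1
Step 2: max=391/80, min=119/25, spread=51/400
Step 3: max=1753/360, min=23177/4800, spread=589/14400
Step 4: max=1398919/288000, min=145057/30000, spread=31859/1440000
Step 5: max=8735279/1800000, min=83708393/17280000, spread=751427/86400000
Step 6: max=5028936871/1036800000, min=523365313/108000000, spread=23149331/5184000000
Step 7: max=31425068111/6480000000, min=301557345737/62208000000, spread=616540643/311040000000
Step 8: max=18098467991239/3732480000000, min=1884887546017/388800000000, spread=17737747379/18662400000000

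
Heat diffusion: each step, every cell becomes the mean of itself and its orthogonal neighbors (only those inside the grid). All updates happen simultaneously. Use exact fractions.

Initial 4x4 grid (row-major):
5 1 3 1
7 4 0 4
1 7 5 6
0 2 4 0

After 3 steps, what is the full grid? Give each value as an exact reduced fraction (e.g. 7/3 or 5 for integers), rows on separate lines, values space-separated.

After step 1:
  13/3 13/4 5/4 8/3
  17/4 19/5 16/5 11/4
  15/4 19/5 22/5 15/4
  1 13/4 11/4 10/3
After step 2:
  71/18 379/120 311/120 20/9
  121/30 183/50 77/25 371/120
  16/5 19/5 179/50 427/120
  8/3 27/10 103/30 59/18
After step 3:
  4009/1080 12019/3600 9947/3600 1423/540
  6677/1800 10639/3000 4801/1500 10757/3600
  137/40 847/250 10471/3000 12157/3600
  257/90 63/20 2923/900 3697/1080

Answer: 4009/1080 12019/3600 9947/3600 1423/540
6677/1800 10639/3000 4801/1500 10757/3600
137/40 847/250 10471/3000 12157/3600
257/90 63/20 2923/900 3697/1080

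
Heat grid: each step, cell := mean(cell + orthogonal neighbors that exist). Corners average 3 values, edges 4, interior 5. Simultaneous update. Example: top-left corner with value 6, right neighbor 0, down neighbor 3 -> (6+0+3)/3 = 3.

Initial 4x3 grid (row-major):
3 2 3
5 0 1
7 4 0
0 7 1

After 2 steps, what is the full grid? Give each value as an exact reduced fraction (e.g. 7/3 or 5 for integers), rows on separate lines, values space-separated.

After step 1:
  10/3 2 2
  15/4 12/5 1
  4 18/5 3/2
  14/3 3 8/3
After step 2:
  109/36 73/30 5/3
  809/240 51/20 69/40
  961/240 29/10 263/120
  35/9 209/60 43/18

Answer: 109/36 73/30 5/3
809/240 51/20 69/40
961/240 29/10 263/120
35/9 209/60 43/18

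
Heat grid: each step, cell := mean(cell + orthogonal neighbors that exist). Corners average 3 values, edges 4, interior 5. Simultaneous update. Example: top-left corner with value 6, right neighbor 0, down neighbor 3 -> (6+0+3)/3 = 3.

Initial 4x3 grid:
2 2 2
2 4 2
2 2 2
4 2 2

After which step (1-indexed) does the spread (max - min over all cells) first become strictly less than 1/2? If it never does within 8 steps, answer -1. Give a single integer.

Step 1: max=8/3, min=2, spread=2/3
Step 2: max=23/9, min=13/6, spread=7/18
  -> spread < 1/2 first at step 2
Step 3: max=2687/1080, min=2693/1200, spread=2633/10800
Step 4: max=131479/54000, min=82261/36000, spread=647/4320
Step 5: max=9390617/3888000, min=2978539/1296000, spread=455/3888
Step 6: max=558184603/233280000, min=179859101/77760000, spread=186073/2332800
Step 7: max=33354437177/13996800000, min=10812618559/4665600000, spread=1833163/27993600
Step 8: max=1992991033243/839808000000, min=650862609581/279936000000, spread=80806409/1679616000

Answer: 2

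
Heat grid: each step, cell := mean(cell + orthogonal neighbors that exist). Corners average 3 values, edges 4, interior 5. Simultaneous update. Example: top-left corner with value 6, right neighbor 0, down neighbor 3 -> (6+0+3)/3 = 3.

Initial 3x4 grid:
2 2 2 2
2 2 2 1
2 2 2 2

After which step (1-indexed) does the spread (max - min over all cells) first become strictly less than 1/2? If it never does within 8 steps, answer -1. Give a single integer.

Answer: 1

Derivation:
Step 1: max=2, min=5/3, spread=1/3
  -> spread < 1/2 first at step 1
Step 2: max=2, min=413/240, spread=67/240
Step 3: max=2, min=3883/2160, spread=437/2160
Step 4: max=1991/1000, min=1570469/864000, spread=29951/172800
Step 5: max=6671/3375, min=14336179/7776000, spread=206761/1555200
Step 6: max=10634329/5400000, min=5764604429/3110400000, spread=14430763/124416000
Step 7: max=846347273/432000000, min=348140258311/186624000000, spread=139854109/1492992000
Step 8: max=75908771023/38880000000, min=20972408109749/11197440000000, spread=7114543559/89579520000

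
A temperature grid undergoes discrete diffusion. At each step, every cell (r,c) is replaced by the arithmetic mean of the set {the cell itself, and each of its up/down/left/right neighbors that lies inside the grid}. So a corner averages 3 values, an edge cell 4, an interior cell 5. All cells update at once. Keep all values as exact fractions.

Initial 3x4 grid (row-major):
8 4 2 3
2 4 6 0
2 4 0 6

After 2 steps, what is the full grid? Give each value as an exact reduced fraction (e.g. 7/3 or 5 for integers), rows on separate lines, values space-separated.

Answer: 79/18 203/48 739/240 55/18
23/6 87/25 179/50 589/240
55/18 79/24 109/40 13/4

Derivation:
After step 1:
  14/3 9/2 15/4 5/3
  4 4 12/5 15/4
  8/3 5/2 4 2
After step 2:
  79/18 203/48 739/240 55/18
  23/6 87/25 179/50 589/240
  55/18 79/24 109/40 13/4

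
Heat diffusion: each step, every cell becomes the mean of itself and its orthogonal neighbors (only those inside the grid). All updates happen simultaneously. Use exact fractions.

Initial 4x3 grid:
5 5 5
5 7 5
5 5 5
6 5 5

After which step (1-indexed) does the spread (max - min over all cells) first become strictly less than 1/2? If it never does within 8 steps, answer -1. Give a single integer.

Step 1: max=11/2, min=5, spread=1/2
Step 2: max=273/50, min=61/12, spread=113/300
  -> spread < 1/2 first at step 2
Step 3: max=12871/2400, min=3733/720, spread=1283/7200
Step 4: max=28769/5400, min=74879/14400, spread=1103/8640
Step 5: max=11489929/2160000, min=13568663/2592000, spread=1096259/12960000
Step 6: max=413191721/77760000, min=815282717/155520000, spread=444029/6220800
Step 7: max=24752948839/4665600000, min=1816165789/345600000, spread=3755371/74649600
Step 8: max=1484490843101/279936000000, min=2944934384077/559872000000, spread=64126139/1492992000

Answer: 2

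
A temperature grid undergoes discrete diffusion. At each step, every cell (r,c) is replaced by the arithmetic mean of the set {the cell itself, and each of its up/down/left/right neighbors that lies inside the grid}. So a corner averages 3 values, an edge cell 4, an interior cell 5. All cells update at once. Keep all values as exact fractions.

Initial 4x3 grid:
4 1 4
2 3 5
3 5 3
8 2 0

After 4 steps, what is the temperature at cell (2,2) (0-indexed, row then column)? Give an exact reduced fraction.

Answer: 346289/108000

Derivation:
Step 1: cell (2,2) = 13/4
Step 2: cell (2,2) = 89/30
Step 3: cell (2,2) = 11537/3600
Step 4: cell (2,2) = 346289/108000
Full grid after step 4:
  50441/16200 340349/108000 103207/32400
  357439/108000 145921/45000 349939/108000
  379039/108000 136127/40000 346289/108000
  471013/129600 978539/288000 419513/129600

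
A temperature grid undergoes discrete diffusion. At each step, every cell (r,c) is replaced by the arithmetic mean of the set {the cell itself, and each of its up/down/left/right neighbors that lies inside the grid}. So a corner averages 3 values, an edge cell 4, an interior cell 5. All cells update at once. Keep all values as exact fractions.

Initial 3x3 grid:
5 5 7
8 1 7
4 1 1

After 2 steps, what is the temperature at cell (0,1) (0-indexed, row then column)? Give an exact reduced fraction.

Step 1: cell (0,1) = 9/2
Step 2: cell (0,1) = 637/120
Full grid after step 2:
  5 637/120 89/18
  577/120 383/100 133/30
  127/36 809/240 35/12

Answer: 637/120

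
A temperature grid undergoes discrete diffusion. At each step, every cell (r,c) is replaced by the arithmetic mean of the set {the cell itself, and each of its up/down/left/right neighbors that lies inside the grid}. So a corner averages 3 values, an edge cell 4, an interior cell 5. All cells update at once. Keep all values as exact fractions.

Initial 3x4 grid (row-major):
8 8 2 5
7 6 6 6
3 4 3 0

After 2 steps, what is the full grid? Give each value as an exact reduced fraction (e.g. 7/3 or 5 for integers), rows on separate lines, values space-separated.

Answer: 59/9 1507/240 1211/240 83/18
92/15 134/25 471/100 971/240
44/9 1087/240 297/80 7/2

Derivation:
After step 1:
  23/3 6 21/4 13/3
  6 31/5 23/5 17/4
  14/3 4 13/4 3
After step 2:
  59/9 1507/240 1211/240 83/18
  92/15 134/25 471/100 971/240
  44/9 1087/240 297/80 7/2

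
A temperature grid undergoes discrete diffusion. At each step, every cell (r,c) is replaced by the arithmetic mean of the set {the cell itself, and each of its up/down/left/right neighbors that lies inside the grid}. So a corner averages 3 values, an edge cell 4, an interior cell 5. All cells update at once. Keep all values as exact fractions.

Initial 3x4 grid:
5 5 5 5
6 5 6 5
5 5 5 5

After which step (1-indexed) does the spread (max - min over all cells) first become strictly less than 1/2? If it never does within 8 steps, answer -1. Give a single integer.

Step 1: max=27/5, min=5, spread=2/5
  -> spread < 1/2 first at step 1
Step 2: max=1279/240, min=409/80, spread=13/60
Step 3: max=5677/1080, min=1847/360, spread=17/135
Step 4: max=4533223/864000, min=1482881/288000, spread=4229/43200
Step 5: max=40664693/7776000, min=13378771/2592000, spread=26419/388800
Step 6: max=16249752223/3110400000, min=5357560841/1036800000, spread=1770697/31104000
Step 7: max=146042300393/27993600000, min=48282661231/9331200000, spread=11943167/279936000
Step 8: max=58384773278263/11197440000000, min=19323933695921/3732480000000, spread=825944381/22394880000

Answer: 1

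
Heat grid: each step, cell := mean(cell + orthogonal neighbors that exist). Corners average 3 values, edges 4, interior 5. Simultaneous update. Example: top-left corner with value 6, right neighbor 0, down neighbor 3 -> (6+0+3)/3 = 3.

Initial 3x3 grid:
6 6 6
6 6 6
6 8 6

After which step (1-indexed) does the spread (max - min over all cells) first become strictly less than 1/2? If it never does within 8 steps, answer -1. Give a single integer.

Answer: 3

Derivation:
Step 1: max=20/3, min=6, spread=2/3
Step 2: max=787/120, min=6, spread=67/120
Step 3: max=6917/1080, min=607/100, spread=1807/5400
  -> spread < 1/2 first at step 3
Step 4: max=2749963/432000, min=16561/2700, spread=33401/144000
Step 5: max=24557933/3888000, min=1663391/270000, spread=3025513/19440000
Step 6: max=9796126867/1555200000, min=89155949/14400000, spread=53531/497664
Step 7: max=585904925849/93312000000, min=24119116051/3888000000, spread=450953/5971968
Step 8: max=35101223560603/5598720000000, min=2900368610519/466560000000, spread=3799043/71663616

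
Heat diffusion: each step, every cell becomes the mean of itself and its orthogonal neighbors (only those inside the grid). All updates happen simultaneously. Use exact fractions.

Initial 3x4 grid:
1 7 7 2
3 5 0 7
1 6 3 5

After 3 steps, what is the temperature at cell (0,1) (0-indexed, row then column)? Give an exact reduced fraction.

Step 1: cell (0,1) = 5
Step 2: cell (0,1) = 253/60
Step 3: cell (0,1) = 14933/3600
Full grid after step 3:
  4091/1080 14933/3600 3847/900 4867/1080
  8587/2400 7691/2000 25553/6000 30161/7200
  7427/2160 27041/7200 9467/2400 3053/720

Answer: 14933/3600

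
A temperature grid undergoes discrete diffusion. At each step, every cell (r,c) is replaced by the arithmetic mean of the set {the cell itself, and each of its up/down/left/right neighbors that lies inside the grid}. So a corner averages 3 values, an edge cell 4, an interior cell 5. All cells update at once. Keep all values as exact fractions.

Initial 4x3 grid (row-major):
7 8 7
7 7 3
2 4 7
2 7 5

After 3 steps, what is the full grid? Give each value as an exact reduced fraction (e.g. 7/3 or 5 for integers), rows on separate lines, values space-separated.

Answer: 13703/2160 92989/14400 373/60
10403/1800 17263/3000 4743/800
17201/3600 10447/2000 38327/7200
1223/270 11389/2400 11369/2160

Derivation:
After step 1:
  22/3 29/4 6
  23/4 29/5 6
  15/4 27/5 19/4
  11/3 9/2 19/3
After step 2:
  61/9 1583/240 77/12
  679/120 151/25 451/80
  557/120 121/25 1349/240
  143/36 199/40 187/36
After step 3:
  13703/2160 92989/14400 373/60
  10403/1800 17263/3000 4743/800
  17201/3600 10447/2000 38327/7200
  1223/270 11389/2400 11369/2160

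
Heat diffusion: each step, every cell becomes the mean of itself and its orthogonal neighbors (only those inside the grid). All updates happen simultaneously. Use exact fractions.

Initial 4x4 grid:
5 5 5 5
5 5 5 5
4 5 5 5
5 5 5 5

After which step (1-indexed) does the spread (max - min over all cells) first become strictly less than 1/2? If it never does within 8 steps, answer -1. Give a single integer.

Step 1: max=5, min=14/3, spread=1/3
  -> spread < 1/2 first at step 1
Step 2: max=5, min=569/120, spread=31/120
Step 3: max=5, min=5189/1080, spread=211/1080
Step 4: max=5, min=523157/108000, spread=16843/108000
Step 5: max=44921/9000, min=4721357/972000, spread=130111/972000
Step 6: max=2692841/540000, min=142157633/29160000, spread=3255781/29160000
Step 7: max=2688893/540000, min=4273646309/874800000, spread=82360351/874800000
Step 8: max=483493559/97200000, min=128468683109/26244000000, spread=2074577821/26244000000

Answer: 1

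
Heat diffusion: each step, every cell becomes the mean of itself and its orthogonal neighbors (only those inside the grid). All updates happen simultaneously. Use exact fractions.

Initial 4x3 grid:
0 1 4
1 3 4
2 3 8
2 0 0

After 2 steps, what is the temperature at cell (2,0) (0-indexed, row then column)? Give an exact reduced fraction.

Answer: 241/120

Derivation:
Step 1: cell (2,0) = 2
Step 2: cell (2,0) = 241/120
Full grid after step 2:
  25/18 121/60 13/4
  197/120 277/100 139/40
  241/120 63/25 431/120
  55/36 169/80 23/9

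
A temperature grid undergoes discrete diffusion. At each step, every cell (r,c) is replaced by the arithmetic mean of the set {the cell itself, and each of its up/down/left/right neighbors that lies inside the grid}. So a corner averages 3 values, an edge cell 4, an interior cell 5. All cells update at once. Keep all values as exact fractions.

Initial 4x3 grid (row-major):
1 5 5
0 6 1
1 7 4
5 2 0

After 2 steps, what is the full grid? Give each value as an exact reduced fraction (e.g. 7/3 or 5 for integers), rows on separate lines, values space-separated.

Answer: 11/4 823/240 143/36
221/80 361/100 217/60
143/48 351/100 13/4
113/36 73/24 17/6

Derivation:
After step 1:
  2 17/4 11/3
  2 19/5 4
  13/4 4 3
  8/3 7/2 2
After step 2:
  11/4 823/240 143/36
  221/80 361/100 217/60
  143/48 351/100 13/4
  113/36 73/24 17/6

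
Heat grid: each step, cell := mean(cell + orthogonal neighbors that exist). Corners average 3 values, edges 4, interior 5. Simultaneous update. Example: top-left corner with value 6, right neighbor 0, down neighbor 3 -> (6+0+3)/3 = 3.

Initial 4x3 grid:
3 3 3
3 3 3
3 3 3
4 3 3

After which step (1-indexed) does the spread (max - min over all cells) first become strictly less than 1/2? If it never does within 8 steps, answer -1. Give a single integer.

Step 1: max=10/3, min=3, spread=1/3
  -> spread < 1/2 first at step 1
Step 2: max=59/18, min=3, spread=5/18
Step 3: max=689/216, min=3, spread=41/216
Step 4: max=81977/25920, min=3, spread=4217/25920
Step 5: max=4874749/1555200, min=21679/7200, spread=38417/311040
Step 6: max=291136211/93312000, min=434597/144000, spread=1903471/18662400
Step 7: max=17397149089/5598720000, min=13075759/4320000, spread=18038617/223948800
Step 8: max=1041037782851/335923200000, min=1179326759/388800000, spread=883978523/13436928000

Answer: 1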